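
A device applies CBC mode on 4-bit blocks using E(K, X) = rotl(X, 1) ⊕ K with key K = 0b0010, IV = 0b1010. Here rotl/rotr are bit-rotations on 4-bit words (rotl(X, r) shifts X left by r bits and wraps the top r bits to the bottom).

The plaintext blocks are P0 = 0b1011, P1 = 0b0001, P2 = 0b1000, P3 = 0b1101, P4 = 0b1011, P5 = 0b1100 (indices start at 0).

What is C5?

CBC encryption: C_i = E(K, P_i ⊕ C_{i−1}), with C_{−1} = IV.
C0: P0 ⊕ 0b1010 = 0b0001; E(K, 0b0001) = 0b0000.
C1: P1 ⊕ 0b0000 = 0b0001; E(K, 0b0001) = 0b0000.
C2: P2 ⊕ 0b0000 = 0b1000; E(K, 0b1000) = 0b0011.
C3: P3 ⊕ 0b0011 = 0b1110; E(K, 0b1110) = 0b1111.
C4: P4 ⊕ 0b1111 = 0b0100; E(K, 0b0100) = 0b1010.
C5: P5 ⊕ 0b1010 = 0b0110; E(K, 0b0110) = 0b1110.

C5 = 0b1110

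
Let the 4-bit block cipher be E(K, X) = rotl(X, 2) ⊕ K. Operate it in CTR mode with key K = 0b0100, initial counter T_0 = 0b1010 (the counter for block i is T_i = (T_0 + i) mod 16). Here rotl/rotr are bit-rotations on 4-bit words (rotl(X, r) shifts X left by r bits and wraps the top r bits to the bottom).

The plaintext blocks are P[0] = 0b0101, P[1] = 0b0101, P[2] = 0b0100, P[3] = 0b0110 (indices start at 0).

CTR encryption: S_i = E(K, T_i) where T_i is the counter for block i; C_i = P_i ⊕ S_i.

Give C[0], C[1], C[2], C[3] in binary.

C[0]: T = 0b1010, S = E(K, T) = 0b1110; 0b0101 ⊕ 0b1110 = 0b1011.
C[1]: T = 0b1011, S = E(K, T) = 0b1010; 0b0101 ⊕ 0b1010 = 0b1111.
C[2]: T = 0b1100, S = E(K, T) = 0b0111; 0b0100 ⊕ 0b0111 = 0b0011.
C[3]: T = 0b1101, S = E(K, T) = 0b0011; 0b0110 ⊕ 0b0011 = 0b0101.

C[0] = 0b1011, C[1] = 0b1111, C[2] = 0b0011, C[3] = 0b0101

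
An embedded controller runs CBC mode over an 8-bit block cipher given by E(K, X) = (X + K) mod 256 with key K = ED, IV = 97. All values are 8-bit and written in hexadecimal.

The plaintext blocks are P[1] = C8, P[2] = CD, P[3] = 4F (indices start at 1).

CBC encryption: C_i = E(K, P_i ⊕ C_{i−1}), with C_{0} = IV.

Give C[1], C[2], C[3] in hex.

C[1]: P[1] ⊕ 97 = 5F; E(K, 5F) = 4C.
C[2]: P[2] ⊕ 4C = 81; E(K, 81) = 6E.
C[3]: P[3] ⊕ 6E = 21; E(K, 21) = 0E.

C[1] = 4C, C[2] = 6E, C[3] = 0E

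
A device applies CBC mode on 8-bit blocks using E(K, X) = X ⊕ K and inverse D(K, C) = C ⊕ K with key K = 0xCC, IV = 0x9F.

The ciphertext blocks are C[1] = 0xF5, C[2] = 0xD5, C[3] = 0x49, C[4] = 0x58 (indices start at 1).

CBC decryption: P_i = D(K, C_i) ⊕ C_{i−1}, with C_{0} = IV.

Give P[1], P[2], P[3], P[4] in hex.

P[1] = 0xA6, P[2] = 0xEC, P[3] = 0x50, P[4] = 0xDD

P[1]: D(K, 0xF5) = 0x39; 0x39 ⊕ 0x9F = 0xA6.
P[2]: D(K, 0xD5) = 0x19; 0x19 ⊕ 0xF5 = 0xEC.
P[3]: D(K, 0x49) = 0x85; 0x85 ⊕ 0xD5 = 0x50.
P[4]: D(K, 0x58) = 0x94; 0x94 ⊕ 0x49 = 0xDD.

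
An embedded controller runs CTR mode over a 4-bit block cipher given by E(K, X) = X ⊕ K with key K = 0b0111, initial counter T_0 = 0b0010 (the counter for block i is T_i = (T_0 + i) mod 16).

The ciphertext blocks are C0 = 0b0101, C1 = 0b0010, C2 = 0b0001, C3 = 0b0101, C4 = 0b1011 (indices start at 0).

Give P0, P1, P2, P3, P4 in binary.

P0 = 0b0000, P1 = 0b0110, P2 = 0b0010, P3 = 0b0111, P4 = 0b1010

CTR decryption: S_i = E(K, T_i) where T_i is the counter for block i; P_i = C_i ⊕ S_i.
P0: T = 0b0010, S = E(K, T) = 0b0101; 0b0101 ⊕ 0b0101 = 0b0000.
P1: T = 0b0011, S = E(K, T) = 0b0100; 0b0010 ⊕ 0b0100 = 0b0110.
P2: T = 0b0100, S = E(K, T) = 0b0011; 0b0001 ⊕ 0b0011 = 0b0010.
P3: T = 0b0101, S = E(K, T) = 0b0010; 0b0101 ⊕ 0b0010 = 0b0111.
P4: T = 0b0110, S = E(K, T) = 0b0001; 0b1011 ⊕ 0b0001 = 0b1010.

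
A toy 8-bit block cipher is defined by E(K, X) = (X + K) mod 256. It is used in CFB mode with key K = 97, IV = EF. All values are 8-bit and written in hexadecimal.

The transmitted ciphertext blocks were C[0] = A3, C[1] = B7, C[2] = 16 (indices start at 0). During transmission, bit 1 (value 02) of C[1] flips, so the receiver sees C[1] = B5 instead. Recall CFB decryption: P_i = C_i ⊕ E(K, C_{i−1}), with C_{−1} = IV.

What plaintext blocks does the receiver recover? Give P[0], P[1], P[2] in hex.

P[0] = 25, P[1] = 8F, P[2] = 5A

Only C[1] changed, to B5. In CFB, a change in C_i flips the same bit in P_i and garbles P_{i+1}. Decrypting the received ciphertext:
P[0]: E(K, EF) = 86; A3 ⊕ 86 = 25.
P[1]: E(K, A3) = 3A; B5 ⊕ 3A = 8F.
P[2]: E(K, B5) = 4C; 16 ⊕ 4C = 5A.
Blocks that differ from the original plaintext: P[1], P[2].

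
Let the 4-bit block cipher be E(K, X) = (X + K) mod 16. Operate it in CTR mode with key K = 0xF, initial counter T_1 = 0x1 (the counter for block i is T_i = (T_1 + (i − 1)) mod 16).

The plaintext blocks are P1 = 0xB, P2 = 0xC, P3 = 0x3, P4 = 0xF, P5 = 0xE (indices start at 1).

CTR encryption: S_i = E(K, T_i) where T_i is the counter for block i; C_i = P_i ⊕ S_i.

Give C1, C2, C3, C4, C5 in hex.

C1: T = 0x1, S = E(K, T) = 0x0; 0xB ⊕ 0x0 = 0xB.
C2: T = 0x2, S = E(K, T) = 0x1; 0xC ⊕ 0x1 = 0xD.
C3: T = 0x3, S = E(K, T) = 0x2; 0x3 ⊕ 0x2 = 0x1.
C4: T = 0x4, S = E(K, T) = 0x3; 0xF ⊕ 0x3 = 0xC.
C5: T = 0x5, S = E(K, T) = 0x4; 0xE ⊕ 0x4 = 0xA.

C1 = 0xB, C2 = 0xD, C3 = 0x1, C4 = 0xC, C5 = 0xA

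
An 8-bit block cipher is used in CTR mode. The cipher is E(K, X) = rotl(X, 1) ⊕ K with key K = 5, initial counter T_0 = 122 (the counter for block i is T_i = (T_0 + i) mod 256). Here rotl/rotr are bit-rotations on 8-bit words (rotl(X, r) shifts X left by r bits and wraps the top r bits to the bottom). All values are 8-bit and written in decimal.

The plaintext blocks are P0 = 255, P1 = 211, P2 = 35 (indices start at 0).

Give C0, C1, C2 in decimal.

CTR encryption: S_i = E(K, T_i) where T_i is the counter for block i; C_i = P_i ⊕ S_i.
C0: T = 122, S = E(K, T) = 241; 255 ⊕ 241 = 14.
C1: T = 123, S = E(K, T) = 243; 211 ⊕ 243 = 32.
C2: T = 124, S = E(K, T) = 253; 35 ⊕ 253 = 222.

C0 = 14, C1 = 32, C2 = 222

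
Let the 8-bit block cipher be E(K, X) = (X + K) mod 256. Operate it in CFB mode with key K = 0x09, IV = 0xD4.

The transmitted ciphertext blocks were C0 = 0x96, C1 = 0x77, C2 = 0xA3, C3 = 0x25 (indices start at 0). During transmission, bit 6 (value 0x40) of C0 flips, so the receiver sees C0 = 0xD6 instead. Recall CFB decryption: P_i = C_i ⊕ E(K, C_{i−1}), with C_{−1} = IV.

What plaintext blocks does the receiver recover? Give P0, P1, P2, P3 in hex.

P0 = 0x0B, P1 = 0xA8, P2 = 0x23, P3 = 0x89

Only C0 changed, to 0xD6. In CFB, a change in C_i flips the same bit in P_i and garbles P_{i+1}. Decrypting the received ciphertext:
P0: E(K, 0xD4) = 0xDD; 0xD6 ⊕ 0xDD = 0x0B.
P1: E(K, 0xD6) = 0xDF; 0x77 ⊕ 0xDF = 0xA8.
P2: E(K, 0x77) = 0x80; 0xA3 ⊕ 0x80 = 0x23.
P3: E(K, 0xA3) = 0xAC; 0x25 ⊕ 0xAC = 0x89.
Blocks that differ from the original plaintext: P0, P1.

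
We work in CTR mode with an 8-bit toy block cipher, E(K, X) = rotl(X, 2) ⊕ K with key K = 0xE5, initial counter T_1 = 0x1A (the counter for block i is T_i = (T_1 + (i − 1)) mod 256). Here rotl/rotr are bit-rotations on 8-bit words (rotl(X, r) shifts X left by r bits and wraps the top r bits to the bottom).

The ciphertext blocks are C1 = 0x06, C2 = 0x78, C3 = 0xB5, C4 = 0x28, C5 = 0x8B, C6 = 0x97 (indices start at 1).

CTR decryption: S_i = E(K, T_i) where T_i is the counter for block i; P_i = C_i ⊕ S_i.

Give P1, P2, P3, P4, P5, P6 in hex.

P1 = 0x8B, P2 = 0xF1, P3 = 0x20, P4 = 0xB9, P5 = 0x16, P6 = 0x0E

P1: T = 0x1A, S = E(K, T) = 0x8D; 0x06 ⊕ 0x8D = 0x8B.
P2: T = 0x1B, S = E(K, T) = 0x89; 0x78 ⊕ 0x89 = 0xF1.
P3: T = 0x1C, S = E(K, T) = 0x95; 0xB5 ⊕ 0x95 = 0x20.
P4: T = 0x1D, S = E(K, T) = 0x91; 0x28 ⊕ 0x91 = 0xB9.
P5: T = 0x1E, S = E(K, T) = 0x9D; 0x8B ⊕ 0x9D = 0x16.
P6: T = 0x1F, S = E(K, T) = 0x99; 0x97 ⊕ 0x99 = 0x0E.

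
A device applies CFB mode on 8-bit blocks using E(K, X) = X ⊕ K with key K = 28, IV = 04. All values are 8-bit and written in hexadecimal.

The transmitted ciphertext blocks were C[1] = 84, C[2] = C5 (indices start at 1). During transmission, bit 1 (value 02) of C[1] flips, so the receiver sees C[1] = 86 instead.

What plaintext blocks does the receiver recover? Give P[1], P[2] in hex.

CFB decryption: P_i = C_i ⊕ E(K, C_{i−1}), with C_{0} = IV.
Only C[1] changed, to 86. In CFB, a change in C_i flips the same bit in P_i and garbles P_{i+1}. Decrypting the received ciphertext:
P[1]: E(K, 04) = 2C; 86 ⊕ 2C = AA.
P[2]: E(K, 86) = AE; C5 ⊕ AE = 6B.
Blocks that differ from the original plaintext: P[1], P[2].

P[1] = AA, P[2] = 6B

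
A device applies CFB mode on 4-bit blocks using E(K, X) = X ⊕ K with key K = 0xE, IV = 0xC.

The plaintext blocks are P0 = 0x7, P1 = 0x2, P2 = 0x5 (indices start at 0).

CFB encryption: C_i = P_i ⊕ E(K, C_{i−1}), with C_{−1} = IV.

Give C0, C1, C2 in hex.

C0 = 0x5, C1 = 0x9, C2 = 0x2

C0: E(K, 0xC) = 0x2; 0x7 ⊕ 0x2 = 0x5.
C1: E(K, 0x5) = 0xB; 0x2 ⊕ 0xB = 0x9.
C2: E(K, 0x9) = 0x7; 0x5 ⊕ 0x7 = 0x2.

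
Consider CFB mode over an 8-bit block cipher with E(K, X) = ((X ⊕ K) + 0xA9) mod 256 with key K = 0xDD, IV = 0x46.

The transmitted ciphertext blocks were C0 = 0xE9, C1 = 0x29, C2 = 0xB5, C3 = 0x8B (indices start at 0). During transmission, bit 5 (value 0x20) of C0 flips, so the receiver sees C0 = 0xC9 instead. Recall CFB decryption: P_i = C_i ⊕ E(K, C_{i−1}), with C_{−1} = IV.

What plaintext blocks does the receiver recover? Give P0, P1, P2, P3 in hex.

Only C0 changed, to 0xC9. In CFB, a change in C_i flips the same bit in P_i and garbles P_{i+1}. Decrypting the received ciphertext:
P0: E(K, 0x46) = 0x44; 0xC9 ⊕ 0x44 = 0x8D.
P1: E(K, 0xC9) = 0xBD; 0x29 ⊕ 0xBD = 0x94.
P2: E(K, 0x29) = 0x9D; 0xB5 ⊕ 0x9D = 0x28.
P3: E(K, 0xB5) = 0x11; 0x8B ⊕ 0x11 = 0x9A.
Blocks that differ from the original plaintext: P0, P1.

P0 = 0x8D, P1 = 0x94, P2 = 0x28, P3 = 0x9A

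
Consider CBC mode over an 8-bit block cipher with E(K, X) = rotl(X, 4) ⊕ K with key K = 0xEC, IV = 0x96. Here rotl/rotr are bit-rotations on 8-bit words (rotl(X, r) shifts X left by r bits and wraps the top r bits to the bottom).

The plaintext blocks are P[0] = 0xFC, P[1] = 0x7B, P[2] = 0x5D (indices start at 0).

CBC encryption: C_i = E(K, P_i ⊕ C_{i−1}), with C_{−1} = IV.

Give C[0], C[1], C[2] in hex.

C[0] = 0x4A, C[1] = 0xFF, C[2] = 0xC6

C[0]: P[0] ⊕ 0x96 = 0x6A; E(K, 0x6A) = 0x4A.
C[1]: P[1] ⊕ 0x4A = 0x31; E(K, 0x31) = 0xFF.
C[2]: P[2] ⊕ 0xFF = 0xA2; E(K, 0xA2) = 0xC6.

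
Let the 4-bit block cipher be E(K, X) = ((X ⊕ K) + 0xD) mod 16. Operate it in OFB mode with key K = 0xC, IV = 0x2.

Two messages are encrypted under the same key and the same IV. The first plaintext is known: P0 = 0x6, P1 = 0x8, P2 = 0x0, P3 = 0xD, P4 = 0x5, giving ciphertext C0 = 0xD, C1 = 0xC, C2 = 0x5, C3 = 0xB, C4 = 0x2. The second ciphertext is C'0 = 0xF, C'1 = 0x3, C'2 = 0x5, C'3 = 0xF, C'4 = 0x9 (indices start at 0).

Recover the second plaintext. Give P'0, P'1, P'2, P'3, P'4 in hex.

In OFB with a reused IV, both messages share the same keystream S_i, so C_i ⊕ C'_i = P_i ⊕ P'_i and thus P'_i = P_i ⊕ C_i ⊕ C'_i.
P'0: 0x6 ⊕ 0xD ⊕ 0xF = 0x4.
P'1: 0x8 ⊕ 0xC ⊕ 0x3 = 0x7.
P'2: 0x0 ⊕ 0x5 ⊕ 0x5 = 0x0.
P'3: 0xD ⊕ 0xB ⊕ 0xF = 0x9.
P'4: 0x5 ⊕ 0x2 ⊕ 0x9 = 0xE.

P'0 = 0x4, P'1 = 0x7, P'2 = 0x0, P'3 = 0x9, P'4 = 0xE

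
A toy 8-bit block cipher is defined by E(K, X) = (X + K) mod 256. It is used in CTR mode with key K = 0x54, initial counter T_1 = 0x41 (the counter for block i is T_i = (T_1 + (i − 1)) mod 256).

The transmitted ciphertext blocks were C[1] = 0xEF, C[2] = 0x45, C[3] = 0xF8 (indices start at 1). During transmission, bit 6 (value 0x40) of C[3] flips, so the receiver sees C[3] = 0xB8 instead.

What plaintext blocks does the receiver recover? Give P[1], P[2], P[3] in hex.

CTR decryption: S_i = E(K, T_i) where T_i is the counter for block i; P_i = C_i ⊕ S_i.
Only C[3] changed, to 0xB8. In CTR, a change in C_i flips the same bit in P_i only; the keystream is unaffected. Decrypting the received ciphertext:
P[1]: T = 0x41, S = E(K, T) = 0x95; 0xEF ⊕ 0x95 = 0x7A.
P[2]: T = 0x42, S = E(K, T) = 0x96; 0x45 ⊕ 0x96 = 0xD3.
P[3]: T = 0x43, S = E(K, T) = 0x97; 0xB8 ⊕ 0x97 = 0x2F.
Blocks that differ from the original plaintext: P[3].

P[1] = 0x7A, P[2] = 0xD3, P[3] = 0x2F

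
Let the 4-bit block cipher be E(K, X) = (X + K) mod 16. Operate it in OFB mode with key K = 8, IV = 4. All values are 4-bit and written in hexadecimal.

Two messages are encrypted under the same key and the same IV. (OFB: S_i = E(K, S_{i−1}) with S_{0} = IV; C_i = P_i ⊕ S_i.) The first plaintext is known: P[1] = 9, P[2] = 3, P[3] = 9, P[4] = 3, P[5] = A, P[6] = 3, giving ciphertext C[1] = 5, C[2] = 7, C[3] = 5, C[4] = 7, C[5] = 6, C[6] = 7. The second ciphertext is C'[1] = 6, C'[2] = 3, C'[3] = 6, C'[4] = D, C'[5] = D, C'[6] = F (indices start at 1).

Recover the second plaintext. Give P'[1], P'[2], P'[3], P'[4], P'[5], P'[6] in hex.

In OFB with a reused IV, both messages share the same keystream S_i, so C_i ⊕ C'_i = P_i ⊕ P'_i and thus P'_i = P_i ⊕ C_i ⊕ C'_i.
P'[1]: 9 ⊕ 5 ⊕ 6 = A.
P'[2]: 3 ⊕ 7 ⊕ 3 = 7.
P'[3]: 9 ⊕ 5 ⊕ 6 = A.
P'[4]: 3 ⊕ 7 ⊕ D = 9.
P'[5]: A ⊕ 6 ⊕ D = 1.
P'[6]: 3 ⊕ 7 ⊕ F = B.

P'[1] = A, P'[2] = 7, P'[3] = A, P'[4] = 9, P'[5] = 1, P'[6] = B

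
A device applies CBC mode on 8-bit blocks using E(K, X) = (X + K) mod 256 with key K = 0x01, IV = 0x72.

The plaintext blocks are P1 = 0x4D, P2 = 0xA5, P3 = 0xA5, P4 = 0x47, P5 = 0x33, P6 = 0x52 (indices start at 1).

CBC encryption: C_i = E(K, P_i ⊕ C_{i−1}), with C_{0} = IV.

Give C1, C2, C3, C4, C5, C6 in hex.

C1 = 0x40, C2 = 0xE6, C3 = 0x44, C4 = 0x04, C5 = 0x38, C6 = 0x6B

C1: P1 ⊕ 0x72 = 0x3F; E(K, 0x3F) = 0x40.
C2: P2 ⊕ 0x40 = 0xE5; E(K, 0xE5) = 0xE6.
C3: P3 ⊕ 0xE6 = 0x43; E(K, 0x43) = 0x44.
C4: P4 ⊕ 0x44 = 0x03; E(K, 0x03) = 0x04.
C5: P5 ⊕ 0x04 = 0x37; E(K, 0x37) = 0x38.
C6: P6 ⊕ 0x38 = 0x6A; E(K, 0x6A) = 0x6B.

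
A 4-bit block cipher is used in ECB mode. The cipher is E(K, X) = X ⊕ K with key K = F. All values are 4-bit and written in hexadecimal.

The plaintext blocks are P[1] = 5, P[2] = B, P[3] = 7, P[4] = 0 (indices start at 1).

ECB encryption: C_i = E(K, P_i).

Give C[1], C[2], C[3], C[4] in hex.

C[1]: E(K, 5) = A.
C[2]: E(K, B) = 4.
C[3]: E(K, 7) = 8.
C[4]: E(K, 0) = F.

C[1] = A, C[2] = 4, C[3] = 8, C[4] = F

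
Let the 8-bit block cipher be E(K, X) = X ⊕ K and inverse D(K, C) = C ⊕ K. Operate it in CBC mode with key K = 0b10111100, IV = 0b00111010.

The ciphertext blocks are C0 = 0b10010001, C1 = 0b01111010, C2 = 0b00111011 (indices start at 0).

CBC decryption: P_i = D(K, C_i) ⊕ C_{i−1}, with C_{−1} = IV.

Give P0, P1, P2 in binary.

P0 = 0b00010111, P1 = 0b01010111, P2 = 0b11111101

P0: D(K, 0b10010001) = 0b00101101; 0b00101101 ⊕ 0b00111010 = 0b00010111.
P1: D(K, 0b01111010) = 0b11000110; 0b11000110 ⊕ 0b10010001 = 0b01010111.
P2: D(K, 0b00111011) = 0b10000111; 0b10000111 ⊕ 0b01111010 = 0b11111101.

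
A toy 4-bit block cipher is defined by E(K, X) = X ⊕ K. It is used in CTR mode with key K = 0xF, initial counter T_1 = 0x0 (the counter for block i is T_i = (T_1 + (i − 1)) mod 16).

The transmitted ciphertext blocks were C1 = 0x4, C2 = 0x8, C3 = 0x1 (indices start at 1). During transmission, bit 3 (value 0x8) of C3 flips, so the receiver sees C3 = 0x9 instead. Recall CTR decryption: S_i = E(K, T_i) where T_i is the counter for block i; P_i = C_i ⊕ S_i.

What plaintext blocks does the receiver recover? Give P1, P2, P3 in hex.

Only C3 changed, to 0x9. In CTR, a change in C_i flips the same bit in P_i only; the keystream is unaffected. Decrypting the received ciphertext:
P1: T = 0x0, S = E(K, T) = 0xF; 0x4 ⊕ 0xF = 0xB.
P2: T = 0x1, S = E(K, T) = 0xE; 0x8 ⊕ 0xE = 0x6.
P3: T = 0x2, S = E(K, T) = 0xD; 0x9 ⊕ 0xD = 0x4.
Blocks that differ from the original plaintext: P3.

P1 = 0xB, P2 = 0x6, P3 = 0x4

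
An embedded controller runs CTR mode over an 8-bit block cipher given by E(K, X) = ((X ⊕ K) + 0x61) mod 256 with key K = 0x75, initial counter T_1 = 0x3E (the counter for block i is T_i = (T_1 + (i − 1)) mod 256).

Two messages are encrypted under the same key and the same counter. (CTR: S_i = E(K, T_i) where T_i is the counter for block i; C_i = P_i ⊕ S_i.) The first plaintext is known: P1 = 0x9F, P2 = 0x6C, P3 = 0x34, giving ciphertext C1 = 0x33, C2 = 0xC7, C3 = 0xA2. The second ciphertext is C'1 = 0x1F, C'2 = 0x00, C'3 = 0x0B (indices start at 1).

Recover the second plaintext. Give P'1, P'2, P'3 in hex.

P'1 = 0xB3, P'2 = 0xAB, P'3 = 0x9D

In CTR with a reused counter, both messages share the same keystream S_i, so C_i ⊕ C'_i = P_i ⊕ P'_i and thus P'_i = P_i ⊕ C_i ⊕ C'_i.
P'1: 0x9F ⊕ 0x33 ⊕ 0x1F = 0xB3.
P'2: 0x6C ⊕ 0xC7 ⊕ 0x00 = 0xAB.
P'3: 0x34 ⊕ 0xA2 ⊕ 0x0B = 0x9D.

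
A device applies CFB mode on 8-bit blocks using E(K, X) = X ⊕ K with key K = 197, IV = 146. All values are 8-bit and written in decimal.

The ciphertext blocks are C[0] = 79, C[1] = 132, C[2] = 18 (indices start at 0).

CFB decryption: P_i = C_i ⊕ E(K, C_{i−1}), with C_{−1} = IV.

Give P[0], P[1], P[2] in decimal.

P[0] = 24, P[1] = 14, P[2] = 83

P[0]: E(K, 146) = 87; 79 ⊕ 87 = 24.
P[1]: E(K, 79) = 138; 132 ⊕ 138 = 14.
P[2]: E(K, 132) = 65; 18 ⊕ 65 = 83.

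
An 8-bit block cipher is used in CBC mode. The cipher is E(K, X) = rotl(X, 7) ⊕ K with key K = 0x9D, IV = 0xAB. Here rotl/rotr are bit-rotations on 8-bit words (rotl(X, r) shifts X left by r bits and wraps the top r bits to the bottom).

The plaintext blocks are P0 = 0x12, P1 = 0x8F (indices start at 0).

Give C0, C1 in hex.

CBC encryption: C_i = E(K, P_i ⊕ C_{i−1}), with C_{−1} = IV.
C0: P0 ⊕ 0xAB = 0xB9; E(K, 0xB9) = 0x41.
C1: P1 ⊕ 0x41 = 0xCE; E(K, 0xCE) = 0xFA.

C0 = 0x41, C1 = 0xFA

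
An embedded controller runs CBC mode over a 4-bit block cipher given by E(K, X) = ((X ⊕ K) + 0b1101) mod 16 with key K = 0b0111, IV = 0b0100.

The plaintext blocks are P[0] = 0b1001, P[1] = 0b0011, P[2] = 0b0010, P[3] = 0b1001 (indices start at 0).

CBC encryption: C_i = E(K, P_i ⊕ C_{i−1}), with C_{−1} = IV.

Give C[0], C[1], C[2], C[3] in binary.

C[0]: P[0] ⊕ 0b0100 = 0b1101; E(K, 0b1101) = 0b0111.
C[1]: P[1] ⊕ 0b0111 = 0b0100; E(K, 0b0100) = 0b0000.
C[2]: P[2] ⊕ 0b0000 = 0b0010; E(K, 0b0010) = 0b0010.
C[3]: P[3] ⊕ 0b0010 = 0b1011; E(K, 0b1011) = 0b1001.

C[0] = 0b0111, C[1] = 0b0000, C[2] = 0b0010, C[3] = 0b1001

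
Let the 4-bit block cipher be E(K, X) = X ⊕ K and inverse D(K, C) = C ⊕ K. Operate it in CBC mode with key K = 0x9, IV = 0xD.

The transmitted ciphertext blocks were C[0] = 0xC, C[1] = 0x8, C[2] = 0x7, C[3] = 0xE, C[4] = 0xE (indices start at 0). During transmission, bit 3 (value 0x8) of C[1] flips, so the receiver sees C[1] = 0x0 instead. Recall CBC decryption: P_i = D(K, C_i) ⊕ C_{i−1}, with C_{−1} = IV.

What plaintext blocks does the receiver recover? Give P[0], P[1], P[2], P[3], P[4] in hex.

P[0] = 0x8, P[1] = 0x5, P[2] = 0xE, P[3] = 0x0, P[4] = 0x9

Only C[1] changed, to 0x0. In CBC, a change in C_i garbles P_i and flips the same bit in P_{i+1}. Decrypting the received ciphertext:
P[0]: D(K, 0xC) = 0x5; 0x5 ⊕ 0xD = 0x8.
P[1]: D(K, 0x0) = 0x9; 0x9 ⊕ 0xC = 0x5.
P[2]: D(K, 0x7) = 0xE; 0xE ⊕ 0x0 = 0xE.
P[3]: D(K, 0xE) = 0x7; 0x7 ⊕ 0x7 = 0x0.
P[4]: D(K, 0xE) = 0x7; 0x7 ⊕ 0xE = 0x9.
Blocks that differ from the original plaintext: P[1], P[2].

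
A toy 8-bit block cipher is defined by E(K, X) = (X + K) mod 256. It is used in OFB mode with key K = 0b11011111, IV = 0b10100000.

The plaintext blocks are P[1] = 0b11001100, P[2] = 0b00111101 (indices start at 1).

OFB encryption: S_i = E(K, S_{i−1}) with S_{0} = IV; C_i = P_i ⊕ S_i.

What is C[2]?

C[1]: S = E(K, 0b10100000) = 0b01111111; 0b11001100 ⊕ 0b01111111 = 0b10110011.
C[2]: S = E(K, 0b01111111) = 0b01011110; 0b00111101 ⊕ 0b01011110 = 0b01100011.

C[2] = 0b01100011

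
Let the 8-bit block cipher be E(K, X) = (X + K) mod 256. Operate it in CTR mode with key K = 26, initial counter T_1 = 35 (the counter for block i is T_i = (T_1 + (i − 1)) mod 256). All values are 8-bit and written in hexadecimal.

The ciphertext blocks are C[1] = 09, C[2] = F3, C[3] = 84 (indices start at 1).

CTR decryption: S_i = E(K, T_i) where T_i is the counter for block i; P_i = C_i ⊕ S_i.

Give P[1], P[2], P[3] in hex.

P[1] = 52, P[2] = AF, P[3] = D9

P[1]: T = 35, S = E(K, T) = 5B; 09 ⊕ 5B = 52.
P[2]: T = 36, S = E(K, T) = 5C; F3 ⊕ 5C = AF.
P[3]: T = 37, S = E(K, T) = 5D; 84 ⊕ 5D = D9.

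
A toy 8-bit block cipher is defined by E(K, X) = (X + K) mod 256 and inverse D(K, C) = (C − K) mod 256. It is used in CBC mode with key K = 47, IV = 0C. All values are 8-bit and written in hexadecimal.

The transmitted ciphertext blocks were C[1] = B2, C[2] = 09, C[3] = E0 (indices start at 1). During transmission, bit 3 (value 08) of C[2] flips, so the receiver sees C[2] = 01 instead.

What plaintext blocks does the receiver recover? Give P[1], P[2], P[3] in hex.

CBC decryption: P_i = D(K, C_i) ⊕ C_{i−1}, with C_{0} = IV.
Only C[2] changed, to 01. In CBC, a change in C_i garbles P_i and flips the same bit in P_{i+1}. Decrypting the received ciphertext:
P[1]: D(K, B2) = 6B; 6B ⊕ 0C = 67.
P[2]: D(K, 01) = BA; BA ⊕ B2 = 08.
P[3]: D(K, E0) = 99; 99 ⊕ 01 = 98.
Blocks that differ from the original plaintext: P[2], P[3].

P[1] = 67, P[2] = 08, P[3] = 98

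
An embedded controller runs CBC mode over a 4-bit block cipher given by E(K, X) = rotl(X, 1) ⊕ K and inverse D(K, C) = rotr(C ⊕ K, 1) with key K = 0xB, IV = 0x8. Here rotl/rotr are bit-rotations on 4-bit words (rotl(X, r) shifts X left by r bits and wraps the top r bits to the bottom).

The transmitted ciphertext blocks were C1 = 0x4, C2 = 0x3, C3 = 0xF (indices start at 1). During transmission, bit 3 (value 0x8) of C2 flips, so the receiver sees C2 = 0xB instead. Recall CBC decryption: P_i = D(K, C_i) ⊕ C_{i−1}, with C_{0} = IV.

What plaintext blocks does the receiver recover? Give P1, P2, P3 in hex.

Only C2 changed, to 0xB. In CBC, a change in C_i garbles P_i and flips the same bit in P_{i+1}. Decrypting the received ciphertext:
P1: D(K, 0x4) = 0xF; 0xF ⊕ 0x8 = 0x7.
P2: D(K, 0xB) = 0x0; 0x0 ⊕ 0x4 = 0x4.
P3: D(K, 0xF) = 0x2; 0x2 ⊕ 0xB = 0x9.
Blocks that differ from the original plaintext: P2, P3.

P1 = 0x7, P2 = 0x4, P3 = 0x9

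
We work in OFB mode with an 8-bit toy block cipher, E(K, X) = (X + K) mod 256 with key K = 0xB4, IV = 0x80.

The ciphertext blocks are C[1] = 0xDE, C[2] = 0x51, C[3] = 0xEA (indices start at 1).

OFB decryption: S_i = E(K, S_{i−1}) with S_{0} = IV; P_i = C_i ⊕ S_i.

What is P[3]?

P[1]: S = E(K, 0x80) = 0x34; 0xDE ⊕ 0x34 = 0xEA.
P[2]: S = E(K, 0x34) = 0xE8; 0x51 ⊕ 0xE8 = 0xB9.
P[3]: S = E(K, 0xE8) = 0x9C; 0xEA ⊕ 0x9C = 0x76.

P[3] = 0x76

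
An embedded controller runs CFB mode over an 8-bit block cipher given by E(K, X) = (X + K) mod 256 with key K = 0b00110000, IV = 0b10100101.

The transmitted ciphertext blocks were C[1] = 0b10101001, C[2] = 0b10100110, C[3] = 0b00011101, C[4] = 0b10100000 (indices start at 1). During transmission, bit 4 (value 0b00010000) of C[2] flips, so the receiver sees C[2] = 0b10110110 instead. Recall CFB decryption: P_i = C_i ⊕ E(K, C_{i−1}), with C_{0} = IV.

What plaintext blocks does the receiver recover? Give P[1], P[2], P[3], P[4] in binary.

P[1] = 0b01111100, P[2] = 0b01101111, P[3] = 0b11111011, P[4] = 0b11101101

Only C[2] changed, to 0b10110110. In CFB, a change in C_i flips the same bit in P_i and garbles P_{i+1}. Decrypting the received ciphertext:
P[1]: E(K, 0b10100101) = 0b11010101; 0b10101001 ⊕ 0b11010101 = 0b01111100.
P[2]: E(K, 0b10101001) = 0b11011001; 0b10110110 ⊕ 0b11011001 = 0b01101111.
P[3]: E(K, 0b10110110) = 0b11100110; 0b00011101 ⊕ 0b11100110 = 0b11111011.
P[4]: E(K, 0b00011101) = 0b01001101; 0b10100000 ⊕ 0b01001101 = 0b11101101.
Blocks that differ from the original plaintext: P[2], P[3].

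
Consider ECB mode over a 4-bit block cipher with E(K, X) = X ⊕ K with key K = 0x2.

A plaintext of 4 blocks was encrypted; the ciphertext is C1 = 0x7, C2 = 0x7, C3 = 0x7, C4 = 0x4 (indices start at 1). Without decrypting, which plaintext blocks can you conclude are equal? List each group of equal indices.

P1 = P2 = P3

ECB encrypts each block independently with the same key, so equal ciphertext blocks imply equal plaintext blocks.
C1 = C2 = C3 = 0x7, so P1 = P2 = P3.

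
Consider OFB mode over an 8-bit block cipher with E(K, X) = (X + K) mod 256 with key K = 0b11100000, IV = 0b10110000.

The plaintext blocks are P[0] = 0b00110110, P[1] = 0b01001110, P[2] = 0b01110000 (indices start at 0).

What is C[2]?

OFB encryption: S_i = E(K, S_{i−1}) with S_{−1} = IV; C_i = P_i ⊕ S_i.
C[0]: S = E(K, 0b10110000) = 0b10010000; 0b00110110 ⊕ 0b10010000 = 0b10100110.
C[1]: S = E(K, 0b10010000) = 0b01110000; 0b01001110 ⊕ 0b01110000 = 0b00111110.
C[2]: S = E(K, 0b01110000) = 0b01010000; 0b01110000 ⊕ 0b01010000 = 0b00100000.

C[2] = 0b00100000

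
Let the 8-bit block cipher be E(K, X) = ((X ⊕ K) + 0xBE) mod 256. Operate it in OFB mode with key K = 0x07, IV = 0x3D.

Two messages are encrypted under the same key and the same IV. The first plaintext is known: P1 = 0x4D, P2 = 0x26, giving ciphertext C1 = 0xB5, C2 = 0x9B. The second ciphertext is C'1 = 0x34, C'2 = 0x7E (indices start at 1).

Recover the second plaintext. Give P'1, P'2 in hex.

P'1 = 0xCC, P'2 = 0xC3

In OFB with a reused IV, both messages share the same keystream S_i, so C_i ⊕ C'_i = P_i ⊕ P'_i and thus P'_i = P_i ⊕ C_i ⊕ C'_i.
P'1: 0x4D ⊕ 0xB5 ⊕ 0x34 = 0xCC.
P'2: 0x26 ⊕ 0x9B ⊕ 0x7E = 0xC3.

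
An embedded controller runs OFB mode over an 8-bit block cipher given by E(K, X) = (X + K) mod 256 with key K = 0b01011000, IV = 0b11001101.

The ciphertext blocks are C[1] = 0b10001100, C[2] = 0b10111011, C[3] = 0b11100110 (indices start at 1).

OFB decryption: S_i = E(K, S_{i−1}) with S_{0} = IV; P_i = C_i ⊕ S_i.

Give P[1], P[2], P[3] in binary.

P[1]: S = E(K, 0b11001101) = 0b00100101; 0b10001100 ⊕ 0b00100101 = 0b10101001.
P[2]: S = E(K, 0b00100101) = 0b01111101; 0b10111011 ⊕ 0b01111101 = 0b11000110.
P[3]: S = E(K, 0b01111101) = 0b11010101; 0b11100110 ⊕ 0b11010101 = 0b00110011.

P[1] = 0b10101001, P[2] = 0b11000110, P[3] = 0b00110011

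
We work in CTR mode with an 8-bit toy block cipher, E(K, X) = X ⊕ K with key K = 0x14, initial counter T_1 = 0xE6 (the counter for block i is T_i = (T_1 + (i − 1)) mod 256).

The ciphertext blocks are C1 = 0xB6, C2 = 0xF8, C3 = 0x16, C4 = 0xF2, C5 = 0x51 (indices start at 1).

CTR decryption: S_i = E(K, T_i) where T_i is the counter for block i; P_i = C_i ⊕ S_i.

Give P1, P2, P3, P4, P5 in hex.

P1: T = 0xE6, S = E(K, T) = 0xF2; 0xB6 ⊕ 0xF2 = 0x44.
P2: T = 0xE7, S = E(K, T) = 0xF3; 0xF8 ⊕ 0xF3 = 0x0B.
P3: T = 0xE8, S = E(K, T) = 0xFC; 0x16 ⊕ 0xFC = 0xEA.
P4: T = 0xE9, S = E(K, T) = 0xFD; 0xF2 ⊕ 0xFD = 0x0F.
P5: T = 0xEA, S = E(K, T) = 0xFE; 0x51 ⊕ 0xFE = 0xAF.

P1 = 0x44, P2 = 0x0B, P3 = 0xEA, P4 = 0x0F, P5 = 0xAF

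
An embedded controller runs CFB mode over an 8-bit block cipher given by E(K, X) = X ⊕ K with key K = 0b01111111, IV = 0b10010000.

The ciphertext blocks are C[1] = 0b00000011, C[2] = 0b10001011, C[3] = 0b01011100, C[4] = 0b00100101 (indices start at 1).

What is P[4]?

CFB decryption: P_i = C_i ⊕ E(K, C_{i−1}), with C_{0} = IV.
P[4]: E(K, 0b01011100) = 0b00100011; 0b00100101 ⊕ 0b00100011 = 0b00000110.

P[4] = 0b00000110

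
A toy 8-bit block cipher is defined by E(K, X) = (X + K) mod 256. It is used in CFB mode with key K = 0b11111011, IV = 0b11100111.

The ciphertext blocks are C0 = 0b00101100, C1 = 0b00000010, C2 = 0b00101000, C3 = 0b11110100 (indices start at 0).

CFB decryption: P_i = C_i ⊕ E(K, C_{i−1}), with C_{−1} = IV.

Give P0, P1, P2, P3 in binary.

P0 = 0b11001110, P1 = 0b00100101, P2 = 0b11010101, P3 = 0b11010111

P0: E(K, 0b11100111) = 0b11100010; 0b00101100 ⊕ 0b11100010 = 0b11001110.
P1: E(K, 0b00101100) = 0b00100111; 0b00000010 ⊕ 0b00100111 = 0b00100101.
P2: E(K, 0b00000010) = 0b11111101; 0b00101000 ⊕ 0b11111101 = 0b11010101.
P3: E(K, 0b00101000) = 0b00100011; 0b11110100 ⊕ 0b00100011 = 0b11010111.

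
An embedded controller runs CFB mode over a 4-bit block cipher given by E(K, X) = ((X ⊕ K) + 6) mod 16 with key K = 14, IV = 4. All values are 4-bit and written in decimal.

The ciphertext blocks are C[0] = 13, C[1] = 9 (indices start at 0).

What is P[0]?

CFB decryption: P_i = C_i ⊕ E(K, C_{i−1}), with C_{−1} = IV.
P[0]: E(K, 4) = 0; 13 ⊕ 0 = 13.

P[0] = 13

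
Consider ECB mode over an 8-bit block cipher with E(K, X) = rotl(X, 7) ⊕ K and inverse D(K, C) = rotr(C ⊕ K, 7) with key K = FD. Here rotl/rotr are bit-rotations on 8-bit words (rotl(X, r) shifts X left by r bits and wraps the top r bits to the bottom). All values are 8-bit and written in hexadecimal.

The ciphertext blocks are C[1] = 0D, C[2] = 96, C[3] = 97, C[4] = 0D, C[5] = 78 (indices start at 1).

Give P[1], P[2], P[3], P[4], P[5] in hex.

P[1] = E1, P[2] = D6, P[3] = D4, P[4] = E1, P[5] = 0B

ECB decryption: P_i = D(K, C_i).
P[1]: D(K, 0D) = E1.
P[2]: D(K, 96) = D6.
P[3]: D(K, 97) = D4.
P[4]: D(K, 0D) = E1.
P[5]: D(K, 78) = 0B.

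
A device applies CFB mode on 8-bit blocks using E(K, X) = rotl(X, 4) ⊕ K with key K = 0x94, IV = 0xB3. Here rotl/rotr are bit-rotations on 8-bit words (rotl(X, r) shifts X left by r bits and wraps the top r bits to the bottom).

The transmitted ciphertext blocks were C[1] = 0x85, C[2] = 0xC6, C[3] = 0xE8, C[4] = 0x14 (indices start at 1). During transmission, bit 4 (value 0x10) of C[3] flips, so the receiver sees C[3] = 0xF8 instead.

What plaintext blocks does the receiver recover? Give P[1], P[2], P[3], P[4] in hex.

CFB decryption: P_i = C_i ⊕ E(K, C_{i−1}), with C_{0} = IV.
Only C[3] changed, to 0xF8. In CFB, a change in C_i flips the same bit in P_i and garbles P_{i+1}. Decrypting the received ciphertext:
P[1]: E(K, 0xB3) = 0xAF; 0x85 ⊕ 0xAF = 0x2A.
P[2]: E(K, 0x85) = 0xCC; 0xC6 ⊕ 0xCC = 0x0A.
P[3]: E(K, 0xC6) = 0xF8; 0xF8 ⊕ 0xF8 = 0x00.
P[4]: E(K, 0xF8) = 0x1B; 0x14 ⊕ 0x1B = 0x0F.
Blocks that differ from the original plaintext: P[3], P[4].

P[1] = 0x2A, P[2] = 0x0A, P[3] = 0x00, P[4] = 0x0F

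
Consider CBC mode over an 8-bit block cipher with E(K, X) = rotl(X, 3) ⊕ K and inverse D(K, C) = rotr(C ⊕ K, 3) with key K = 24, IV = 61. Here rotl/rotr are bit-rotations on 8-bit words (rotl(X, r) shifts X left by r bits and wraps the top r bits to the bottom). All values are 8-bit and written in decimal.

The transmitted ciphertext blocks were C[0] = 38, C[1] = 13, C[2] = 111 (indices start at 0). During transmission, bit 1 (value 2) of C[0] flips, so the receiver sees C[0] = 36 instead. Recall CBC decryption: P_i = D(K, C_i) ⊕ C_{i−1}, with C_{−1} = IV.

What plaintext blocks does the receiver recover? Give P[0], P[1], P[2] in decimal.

Only C[0] changed, to 36. In CBC, a change in C_i garbles P_i and flips the same bit in P_{i+1}. Decrypting the received ciphertext:
P[0]: D(K, 36) = 135; 135 ⊕ 61 = 186.
P[1]: D(K, 13) = 162; 162 ⊕ 36 = 134.
P[2]: D(K, 111) = 238; 238 ⊕ 13 = 227.
Blocks that differ from the original plaintext: P[0], P[1].

P[0] = 186, P[1] = 134, P[2] = 227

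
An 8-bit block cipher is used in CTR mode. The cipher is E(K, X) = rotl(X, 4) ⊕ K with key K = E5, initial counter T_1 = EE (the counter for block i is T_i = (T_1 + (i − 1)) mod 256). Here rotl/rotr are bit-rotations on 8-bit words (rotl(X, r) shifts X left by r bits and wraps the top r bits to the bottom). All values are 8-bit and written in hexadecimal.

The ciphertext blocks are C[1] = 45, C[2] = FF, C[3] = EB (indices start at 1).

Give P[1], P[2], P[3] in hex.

P[1] = 4E, P[2] = E4, P[3] = 01

CTR decryption: S_i = E(K, T_i) where T_i is the counter for block i; P_i = C_i ⊕ S_i.
P[1]: T = EE, S = E(K, T) = 0B; 45 ⊕ 0B = 4E.
P[2]: T = EF, S = E(K, T) = 1B; FF ⊕ 1B = E4.
P[3]: T = F0, S = E(K, T) = EA; EB ⊕ EA = 01.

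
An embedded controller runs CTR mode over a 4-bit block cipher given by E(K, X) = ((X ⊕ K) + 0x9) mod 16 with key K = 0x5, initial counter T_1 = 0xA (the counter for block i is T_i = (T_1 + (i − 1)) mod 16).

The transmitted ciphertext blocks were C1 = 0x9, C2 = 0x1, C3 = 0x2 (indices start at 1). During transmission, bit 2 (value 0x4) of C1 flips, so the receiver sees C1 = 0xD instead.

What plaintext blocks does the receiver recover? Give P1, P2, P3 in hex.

CTR decryption: S_i = E(K, T_i) where T_i is the counter for block i; P_i = C_i ⊕ S_i.
Only C1 changed, to 0xD. In CTR, a change in C_i flips the same bit in P_i only; the keystream is unaffected. Decrypting the received ciphertext:
P1: T = 0xA, S = E(K, T) = 0x8; 0xD ⊕ 0x8 = 0x5.
P2: T = 0xB, S = E(K, T) = 0x7; 0x1 ⊕ 0x7 = 0x6.
P3: T = 0xC, S = E(K, T) = 0x2; 0x2 ⊕ 0x2 = 0x0.
Blocks that differ from the original plaintext: P1.

P1 = 0x5, P2 = 0x6, P3 = 0x0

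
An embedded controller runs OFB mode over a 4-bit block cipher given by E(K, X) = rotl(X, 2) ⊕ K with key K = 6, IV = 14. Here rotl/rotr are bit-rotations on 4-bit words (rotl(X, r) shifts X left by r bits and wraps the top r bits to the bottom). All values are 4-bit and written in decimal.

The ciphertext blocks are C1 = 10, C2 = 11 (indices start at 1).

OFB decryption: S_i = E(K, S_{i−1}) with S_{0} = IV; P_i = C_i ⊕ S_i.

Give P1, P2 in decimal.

P1: S = E(K, 14) = 13; 10 ⊕ 13 = 7.
P2: S = E(K, 13) = 1; 11 ⊕ 1 = 10.

P1 = 7, P2 = 10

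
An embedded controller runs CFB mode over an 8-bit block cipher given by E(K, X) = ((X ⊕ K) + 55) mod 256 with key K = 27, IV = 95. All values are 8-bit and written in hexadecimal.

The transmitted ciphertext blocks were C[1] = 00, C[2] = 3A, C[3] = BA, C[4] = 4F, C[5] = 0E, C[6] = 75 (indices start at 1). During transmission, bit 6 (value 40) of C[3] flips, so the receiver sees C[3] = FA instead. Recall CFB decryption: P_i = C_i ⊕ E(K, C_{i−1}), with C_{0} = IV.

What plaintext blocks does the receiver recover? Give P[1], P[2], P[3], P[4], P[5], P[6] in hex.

P[1] = 07, P[2] = 46, P[3] = 88, P[4] = 7D, P[5] = B3, P[6] = 0B

Only C[3] changed, to FA. In CFB, a change in C_i flips the same bit in P_i and garbles P_{i+1}. Decrypting the received ciphertext:
P[1]: E(K, 95) = 07; 00 ⊕ 07 = 07.
P[2]: E(K, 00) = 7C; 3A ⊕ 7C = 46.
P[3]: E(K, 3A) = 72; FA ⊕ 72 = 88.
P[4]: E(K, FA) = 32; 4F ⊕ 32 = 7D.
P[5]: E(K, 4F) = BD; 0E ⊕ BD = B3.
P[6]: E(K, 0E) = 7E; 75 ⊕ 7E = 0B.
Blocks that differ from the original plaintext: P[3], P[4].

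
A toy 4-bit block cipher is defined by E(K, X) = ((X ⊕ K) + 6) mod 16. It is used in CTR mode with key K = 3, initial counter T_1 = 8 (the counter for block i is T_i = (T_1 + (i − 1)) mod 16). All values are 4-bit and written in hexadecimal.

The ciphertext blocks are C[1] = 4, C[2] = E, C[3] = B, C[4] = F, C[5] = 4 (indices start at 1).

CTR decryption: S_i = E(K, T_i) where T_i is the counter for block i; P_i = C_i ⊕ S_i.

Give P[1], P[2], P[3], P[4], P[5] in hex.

P[1] = 5, P[2] = E, P[3] = 4, P[4] = 1, P[5] = 1

P[1]: T = 8, S = E(K, T) = 1; 4 ⊕ 1 = 5.
P[2]: T = 9, S = E(K, T) = 0; E ⊕ 0 = E.
P[3]: T = A, S = E(K, T) = F; B ⊕ F = 4.
P[4]: T = B, S = E(K, T) = E; F ⊕ E = 1.
P[5]: T = C, S = E(K, T) = 5; 4 ⊕ 5 = 1.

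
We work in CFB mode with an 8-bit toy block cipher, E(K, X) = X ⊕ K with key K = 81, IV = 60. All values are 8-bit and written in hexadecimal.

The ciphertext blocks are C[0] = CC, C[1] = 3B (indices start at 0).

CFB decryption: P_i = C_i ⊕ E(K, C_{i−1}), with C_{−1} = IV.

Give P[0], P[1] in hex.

P[0] = 2D, P[1] = 76

P[0]: E(K, 60) = E1; CC ⊕ E1 = 2D.
P[1]: E(K, CC) = 4D; 3B ⊕ 4D = 76.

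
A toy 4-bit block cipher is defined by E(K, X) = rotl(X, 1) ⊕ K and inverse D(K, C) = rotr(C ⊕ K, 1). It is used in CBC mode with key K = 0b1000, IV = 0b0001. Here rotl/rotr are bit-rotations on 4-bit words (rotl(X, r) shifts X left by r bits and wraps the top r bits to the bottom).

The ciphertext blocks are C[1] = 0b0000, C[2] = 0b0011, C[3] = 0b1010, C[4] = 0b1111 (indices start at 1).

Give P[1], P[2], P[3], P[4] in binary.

P[1] = 0b0101, P[2] = 0b1101, P[3] = 0b0010, P[4] = 0b0001

CBC decryption: P_i = D(K, C_i) ⊕ C_{i−1}, with C_{0} = IV.
P[1]: D(K, 0b0000) = 0b0100; 0b0100 ⊕ 0b0001 = 0b0101.
P[2]: D(K, 0b0011) = 0b1101; 0b1101 ⊕ 0b0000 = 0b1101.
P[3]: D(K, 0b1010) = 0b0001; 0b0001 ⊕ 0b0011 = 0b0010.
P[4]: D(K, 0b1111) = 0b1011; 0b1011 ⊕ 0b1010 = 0b0001.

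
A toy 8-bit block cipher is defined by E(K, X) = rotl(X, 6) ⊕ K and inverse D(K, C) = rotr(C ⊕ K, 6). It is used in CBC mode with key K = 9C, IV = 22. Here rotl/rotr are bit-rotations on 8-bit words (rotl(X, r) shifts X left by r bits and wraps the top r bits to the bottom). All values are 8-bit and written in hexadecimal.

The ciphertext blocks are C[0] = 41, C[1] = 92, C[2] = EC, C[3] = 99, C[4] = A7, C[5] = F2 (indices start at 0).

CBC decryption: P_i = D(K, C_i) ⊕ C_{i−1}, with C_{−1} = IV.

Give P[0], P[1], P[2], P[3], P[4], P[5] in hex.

P[0] = 55, P[1] = 79, P[2] = 53, P[3] = F8, P[4] = 75, P[5] = 1E

P[0]: D(K, 41) = 77; 77 ⊕ 22 = 55.
P[1]: D(K, 92) = 38; 38 ⊕ 41 = 79.
P[2]: D(K, EC) = C1; C1 ⊕ 92 = 53.
P[3]: D(K, 99) = 14; 14 ⊕ EC = F8.
P[4]: D(K, A7) = EC; EC ⊕ 99 = 75.
P[5]: D(K, F2) = B9; B9 ⊕ A7 = 1E.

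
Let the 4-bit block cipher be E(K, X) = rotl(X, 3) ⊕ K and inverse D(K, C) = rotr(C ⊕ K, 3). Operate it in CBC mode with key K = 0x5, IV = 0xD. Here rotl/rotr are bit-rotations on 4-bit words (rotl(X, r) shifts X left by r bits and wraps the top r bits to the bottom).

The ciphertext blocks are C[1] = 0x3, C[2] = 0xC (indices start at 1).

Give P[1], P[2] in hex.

CBC decryption: P_i = D(K, C_i) ⊕ C_{i−1}, with C_{0} = IV.
P[1]: D(K, 0x3) = 0xC; 0xC ⊕ 0xD = 0x1.
P[2]: D(K, 0xC) = 0x3; 0x3 ⊕ 0x3 = 0x0.

P[1] = 0x1, P[2] = 0x0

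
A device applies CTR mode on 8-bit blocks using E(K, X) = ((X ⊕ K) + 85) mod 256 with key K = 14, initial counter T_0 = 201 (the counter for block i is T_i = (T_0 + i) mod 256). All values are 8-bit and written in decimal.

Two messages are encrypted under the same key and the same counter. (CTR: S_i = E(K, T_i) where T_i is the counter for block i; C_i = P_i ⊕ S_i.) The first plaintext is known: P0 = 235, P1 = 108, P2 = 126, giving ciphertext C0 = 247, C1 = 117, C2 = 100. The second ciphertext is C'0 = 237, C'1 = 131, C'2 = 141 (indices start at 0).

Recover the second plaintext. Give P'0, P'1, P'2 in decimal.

In CTR with a reused counter, both messages share the same keystream S_i, so C_i ⊕ C'_i = P_i ⊕ P'_i and thus P'_i = P_i ⊕ C_i ⊕ C'_i.
P'0: 235 ⊕ 247 ⊕ 237 = 241.
P'1: 108 ⊕ 117 ⊕ 131 = 154.
P'2: 126 ⊕ 100 ⊕ 141 = 151.

P'0 = 241, P'1 = 154, P'2 = 151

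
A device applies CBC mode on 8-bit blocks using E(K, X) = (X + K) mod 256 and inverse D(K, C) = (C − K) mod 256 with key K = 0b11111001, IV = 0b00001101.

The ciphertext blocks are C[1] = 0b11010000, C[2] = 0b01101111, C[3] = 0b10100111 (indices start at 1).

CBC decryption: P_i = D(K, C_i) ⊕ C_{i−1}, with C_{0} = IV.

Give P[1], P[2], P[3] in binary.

P[1]: D(K, 0b11010000) = 0b11010111; 0b11010111 ⊕ 0b00001101 = 0b11011010.
P[2]: D(K, 0b01101111) = 0b01110110; 0b01110110 ⊕ 0b11010000 = 0b10100110.
P[3]: D(K, 0b10100111) = 0b10101110; 0b10101110 ⊕ 0b01101111 = 0b11000001.

P[1] = 0b11011010, P[2] = 0b10100110, P[3] = 0b11000001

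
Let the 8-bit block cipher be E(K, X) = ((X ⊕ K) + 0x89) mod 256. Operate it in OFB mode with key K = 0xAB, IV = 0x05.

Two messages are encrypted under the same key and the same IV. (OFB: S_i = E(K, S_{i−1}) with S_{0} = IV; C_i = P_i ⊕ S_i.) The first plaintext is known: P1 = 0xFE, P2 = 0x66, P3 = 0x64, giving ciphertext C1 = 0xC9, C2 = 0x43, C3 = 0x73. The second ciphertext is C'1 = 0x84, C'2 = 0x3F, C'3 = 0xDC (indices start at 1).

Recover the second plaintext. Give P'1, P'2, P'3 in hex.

P'1 = 0xB3, P'2 = 0x1A, P'3 = 0xCB

In OFB with a reused IV, both messages share the same keystream S_i, so C_i ⊕ C'_i = P_i ⊕ P'_i and thus P'_i = P_i ⊕ C_i ⊕ C'_i.
P'1: 0xFE ⊕ 0xC9 ⊕ 0x84 = 0xB3.
P'2: 0x66 ⊕ 0x43 ⊕ 0x3F = 0x1A.
P'3: 0x64 ⊕ 0x73 ⊕ 0xDC = 0xCB.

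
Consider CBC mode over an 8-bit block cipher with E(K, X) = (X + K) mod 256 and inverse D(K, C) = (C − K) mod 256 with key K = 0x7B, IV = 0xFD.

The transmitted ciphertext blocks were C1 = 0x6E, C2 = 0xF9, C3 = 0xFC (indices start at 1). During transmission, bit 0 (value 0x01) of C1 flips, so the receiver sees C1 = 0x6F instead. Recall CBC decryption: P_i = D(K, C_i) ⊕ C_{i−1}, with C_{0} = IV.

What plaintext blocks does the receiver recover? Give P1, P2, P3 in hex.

P1 = 0x09, P2 = 0x11, P3 = 0x78

Only C1 changed, to 0x6F. In CBC, a change in C_i garbles P_i and flips the same bit in P_{i+1}. Decrypting the received ciphertext:
P1: D(K, 0x6F) = 0xF4; 0xF4 ⊕ 0xFD = 0x09.
P2: D(K, 0xF9) = 0x7E; 0x7E ⊕ 0x6F = 0x11.
P3: D(K, 0xFC) = 0x81; 0x81 ⊕ 0xF9 = 0x78.
Blocks that differ from the original plaintext: P1, P2.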